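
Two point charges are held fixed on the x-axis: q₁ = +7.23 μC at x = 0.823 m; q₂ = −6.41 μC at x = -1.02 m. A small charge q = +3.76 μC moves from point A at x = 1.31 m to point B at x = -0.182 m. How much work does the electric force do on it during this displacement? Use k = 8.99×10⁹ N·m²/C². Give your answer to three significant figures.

The work done by the electric force is W_field = −ΔU = −q(V_B − V_A) = q(V_A − V_B).
At A: distances to the source charges are 0.487 m, 2.33 m; V_A = Σ kqᵢ/rᵢ = 1.09×10⁵ V.
At B: distances to the source charges are 1.00 m, 0.838 m; V_B = Σ kqᵢ/rᵢ = -4090 V.
ΔV = V_B − V_A = -1.13×10⁵ V.
W_field = −qΔV = −(3.76×10⁻⁶ C)(-1.13×10⁵ V) = 0.424 J.

0.424 J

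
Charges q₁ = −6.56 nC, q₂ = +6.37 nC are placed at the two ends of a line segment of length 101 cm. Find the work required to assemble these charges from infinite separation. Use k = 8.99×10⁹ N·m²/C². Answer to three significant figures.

-3.72×10⁻⁷ J

The work to assemble the configuration equals its total potential energy, U = Σ kqᵢqⱼ/rᵢⱼ over all pairs.
The separation is r = 1.01 m.
U = (-3.72×10⁻⁷) = -3.72×10⁻⁷ J.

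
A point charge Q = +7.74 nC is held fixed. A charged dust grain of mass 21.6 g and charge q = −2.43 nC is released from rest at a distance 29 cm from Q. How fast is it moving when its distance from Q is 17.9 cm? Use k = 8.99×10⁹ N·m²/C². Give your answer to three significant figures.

5.79×10⁻³ m/s

Only the electrostatic force acts, so mechanical energy is conserved: ½mv² = U₁ − U₂ = kQq(1/r₁ − 1/r₂).
U₁ − U₂ = (8.99×10⁹ N·m²/C²)(7.74×10⁻⁹ C)(-2.43×10⁻⁹ C)(1/0.290 − 1/0.179) = 3.62×10⁻⁷ J.
v = √(2·3.62×10⁻⁷/0.0216) = 5.79×10⁻³ m/s.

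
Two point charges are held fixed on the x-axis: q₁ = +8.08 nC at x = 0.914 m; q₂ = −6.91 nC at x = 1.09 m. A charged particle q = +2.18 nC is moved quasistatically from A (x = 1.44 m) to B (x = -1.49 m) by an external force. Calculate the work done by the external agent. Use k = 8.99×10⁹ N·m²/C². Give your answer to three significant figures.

For quasistatic motion the external work equals the change in potential energy: W_ext = qΔV = q(V_B − V_A).
At A: distances to the source charges are 0.526 m, 0.350 m; V_A = Σ kqᵢ/rᵢ = -39.4 V.
At B: distances to the source charges are 2.40 m, 2.58 m; V_B = Σ kqᵢ/rᵢ = 6.14 V.
ΔV = V_B − V_A = 45.5 V.
W_ext = qΔV = (2.18×10⁻⁹ C)(45.5 V) = 9.93×10⁻⁸ J.

9.93×10⁻⁸ J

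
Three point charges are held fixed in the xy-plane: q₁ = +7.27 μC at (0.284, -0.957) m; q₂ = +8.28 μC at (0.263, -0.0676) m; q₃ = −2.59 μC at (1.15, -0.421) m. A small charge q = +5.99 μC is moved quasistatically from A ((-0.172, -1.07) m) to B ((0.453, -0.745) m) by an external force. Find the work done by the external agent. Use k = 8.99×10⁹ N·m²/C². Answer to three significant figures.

For quasistatic motion the external work equals the change in potential energy: W_ext = qΔV = q(V_B − V_A).
At A: distances to the source charges are 0.470 m, 1.09 m, 1.47 m; V_A = Σ kqᵢ/rᵢ = 1.91×10⁵ V.
At B: distances to the source charges are 0.271 m, 0.704 m, 0.769 m; V_B = Σ kqᵢ/rᵢ = 3.17×10⁵ V.
ΔV = V_B − V_A = 1.25×10⁵ V.
W_ext = qΔV = (5.99×10⁻⁶ C)(1.25×10⁵ V) = 0.750 J.

0.750 J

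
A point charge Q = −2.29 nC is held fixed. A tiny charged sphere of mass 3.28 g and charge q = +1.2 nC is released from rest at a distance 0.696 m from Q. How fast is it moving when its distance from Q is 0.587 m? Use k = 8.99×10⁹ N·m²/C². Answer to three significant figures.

2.00×10⁻³ m/s

Only the electrostatic force acts, so mechanical energy is conserved: ½mv² = U₁ − U₂ = kQq(1/r₁ − 1/r₂).
U₁ − U₂ = (8.99×10⁹ N·m²/C²)(-2.29×10⁻⁹ C)(1.20×10⁻⁹ C)(1/0.696 − 1/0.587) = 6.59×10⁻⁹ J.
v = √(2·6.59×10⁻⁹/3.28×10⁻³) = 2.00×10⁻³ m/s.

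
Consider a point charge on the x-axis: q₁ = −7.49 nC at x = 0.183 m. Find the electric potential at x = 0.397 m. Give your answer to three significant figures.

Electric potential is a scalar, so the contributions from each charge add algebraically: V = Σ kqᵢ/rᵢ.
V = k[(-7.49×10⁻⁹)/(0.214)] = -315 V.

-315 V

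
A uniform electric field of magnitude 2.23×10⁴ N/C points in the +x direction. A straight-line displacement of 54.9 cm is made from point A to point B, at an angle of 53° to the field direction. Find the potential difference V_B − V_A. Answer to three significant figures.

-7370 V

Only the component of displacement along E changes the potential: ΔV = −E·d·cosθ.
ΔV = −(2.23×10⁴ V/m)(0.549 m)cos53° = -7370 V.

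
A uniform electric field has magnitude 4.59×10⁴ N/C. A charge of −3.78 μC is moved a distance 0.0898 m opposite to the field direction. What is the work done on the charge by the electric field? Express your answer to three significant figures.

0.0156 J

The potential change for a displacement 0.0898 m opposite to the field direction is ΔV = +Ed = 4120 V.
W_field = −qΔV = 0.0156 J.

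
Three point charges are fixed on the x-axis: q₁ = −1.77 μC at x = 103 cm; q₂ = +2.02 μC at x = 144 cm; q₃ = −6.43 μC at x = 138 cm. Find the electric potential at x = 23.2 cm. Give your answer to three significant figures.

The total potential is the scalar sum of each charge's contribution, V = Σ kqᵢ/rᵢ.
Distances from the field point to each charge: r₁ = 0.798 m, r₂ = 1.21 m, r₃ = 1.15 m.
V = k[(-1.77×10⁻⁶)/(0.798) + (2.02×10⁻⁶)/(1.21) + (-6.43×10⁻⁶)/(1.15)] = -5.53×10⁴ V.

-5.53×10⁴ V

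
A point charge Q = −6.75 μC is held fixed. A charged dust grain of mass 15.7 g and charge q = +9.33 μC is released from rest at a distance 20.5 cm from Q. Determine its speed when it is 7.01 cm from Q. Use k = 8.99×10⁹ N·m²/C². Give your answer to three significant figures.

Only the electrostatic force acts, so mechanical energy is conserved: ½mv² = U₁ − U₂ = kQq(1/r₁ − 1/r₂).
U₁ − U₂ = (8.99×10⁹ N·m²/C²)(-6.75×10⁻⁶ C)(9.33×10⁻⁶ C)(1/0.205 − 1/0.0701) = 5.31 J.
v = √(2·5.31/0.0157) = 26.0 m/s.

26.0 m/s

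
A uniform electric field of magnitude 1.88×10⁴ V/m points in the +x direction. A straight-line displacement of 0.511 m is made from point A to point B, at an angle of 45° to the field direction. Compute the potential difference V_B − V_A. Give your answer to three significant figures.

-6790 V

Only the component of displacement along E changes the potential: ΔV = −E·d·cosθ.
ΔV = −(1.88×10⁴ V/m)(0.511 m)cos45° = -6790 V.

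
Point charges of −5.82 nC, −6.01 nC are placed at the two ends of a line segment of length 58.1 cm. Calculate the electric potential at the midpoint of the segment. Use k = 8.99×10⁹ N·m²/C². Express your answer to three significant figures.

Electric potential is a scalar, so the contributions from each charge add algebraically: V = Σ kqᵢ/rᵢ.
Each charge is 0.290 m from the midpoint.
V = k[(-5.82×10⁻⁹)/(0.290) + (-6.01×10⁻⁹)/(0.290)] = -366 V.

-366 V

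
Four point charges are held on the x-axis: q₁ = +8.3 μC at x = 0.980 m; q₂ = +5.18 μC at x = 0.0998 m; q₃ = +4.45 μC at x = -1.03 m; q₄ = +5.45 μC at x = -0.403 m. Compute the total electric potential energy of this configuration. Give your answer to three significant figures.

The assembly work is the sum of pairwise potential energies, U = Σ_{i<j} kqᵢqⱼ/rᵢⱼ.
Pair separations: r₁₂ = 0.880 m, r₁₃ = 2.01 m, r₁₄ = 1.38 m, r₂₃ = 1.13 m, r₂₄ = 0.503 m, r₃₄ = 0.627 m.
Summing all 6 pair terms gives U = 1.93 J.

1.93 J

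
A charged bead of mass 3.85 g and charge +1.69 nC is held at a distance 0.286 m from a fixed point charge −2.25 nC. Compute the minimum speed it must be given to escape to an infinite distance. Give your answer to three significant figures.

7.88×10⁻³ m/s

To just escape, total mechanical energy must reach zero at infinity: ½mv²_min + U = 0, so ½mv²_min = −U = |kQq|/r.
|U| = |kQq|/r = (8.99×10⁹ N·m²/C²)(2.25×10⁻⁹)(1.69×10⁻⁹)/(0.286) = 1.20×10⁻⁷ J.
v_min = √(2|U|/m) = √(2·1.20×10⁻⁷/3.85×10⁻³) = 7.88×10⁻³ m/s.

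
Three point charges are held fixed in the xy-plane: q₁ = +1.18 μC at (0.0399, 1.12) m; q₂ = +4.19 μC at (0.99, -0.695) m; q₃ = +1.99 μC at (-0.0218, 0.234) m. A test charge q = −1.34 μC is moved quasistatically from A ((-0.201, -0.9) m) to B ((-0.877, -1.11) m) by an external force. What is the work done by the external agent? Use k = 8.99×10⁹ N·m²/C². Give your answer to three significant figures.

0.0223 J

For quasistatic motion the external work equals the change in potential energy: W_ext = qΔV = q(V_B − V_A).
At A: distances to the source charges are 2.03 m, 1.21 m, 1.15 m; V_A = Σ kqᵢ/rᵢ = 5.20×10⁴ V.
At B: distances to the source charges are 2.41 m, 1.91 m, 1.59 m; V_B = Σ kqᵢ/rᵢ = 3.53×10⁴ V.
ΔV = V_B − V_A = -1.66×10⁴ V.
W_ext = qΔV = (-1.34×10⁻⁶ C)(-1.66×10⁴ V) = 0.0223 J.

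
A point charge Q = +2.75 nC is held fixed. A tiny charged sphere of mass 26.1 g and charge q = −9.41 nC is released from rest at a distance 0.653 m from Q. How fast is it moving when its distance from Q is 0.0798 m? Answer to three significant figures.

0.0140 m/s

Only the electrostatic force acts, so mechanical energy is conserved: ½mv² = U₁ − U₂ = kQq(1/r₁ − 1/r₂).
U₁ − U₂ = (8.99×10⁹ N·m²/C²)(2.75×10⁻⁹ C)(-9.41×10⁻⁹ C)(1/0.653 − 1/0.0798) = 2.56×10⁻⁶ J.
v = √(2·2.56×10⁻⁶/0.0261) = 0.0140 m/s.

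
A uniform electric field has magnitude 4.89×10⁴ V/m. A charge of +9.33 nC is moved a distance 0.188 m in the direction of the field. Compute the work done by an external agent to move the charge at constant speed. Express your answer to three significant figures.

The potential change for a displacement 0.188 m in the direction of the field is ΔV = −Ed = -9190 V.
W_ext = qΔV = -8.58×10⁻⁵ J.

-8.58×10⁻⁵ J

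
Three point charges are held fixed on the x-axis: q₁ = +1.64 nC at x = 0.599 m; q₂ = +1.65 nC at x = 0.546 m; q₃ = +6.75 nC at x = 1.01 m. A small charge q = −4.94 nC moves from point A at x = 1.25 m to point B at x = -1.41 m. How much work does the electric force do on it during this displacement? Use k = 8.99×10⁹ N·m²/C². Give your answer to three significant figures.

-1.27×10⁻⁶ J

The work done by the electric force is W_field = −ΔU = −q(V_B − V_A) = q(V_A − V_B).
At A: distances to the source charges are 0.651 m, 0.704 m, 0.240 m; V_A = Σ kqᵢ/rᵢ = 297 V.
At B: distances to the source charges are 2.01 m, 1.96 m, 2.42 m; V_B = Σ kqᵢ/rᵢ = 40.0 V.
ΔV = V_B − V_A = -257 V.
W_field = −qΔV = −(-4.94×10⁻⁹ C)(-257 V) = -1.27×10⁻⁶ J.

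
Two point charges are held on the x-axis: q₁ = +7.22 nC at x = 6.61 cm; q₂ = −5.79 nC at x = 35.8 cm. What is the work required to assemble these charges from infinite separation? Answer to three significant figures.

The assembly work is the sum of pairwise potential energies, U = Σ_{i<j} kqᵢqⱼ/rᵢⱼ.
Pair separations: r₁₂ = 0.292 m.
U = (-1.29×10⁻⁶) = -1.29×10⁻⁶ J.

-1.29×10⁻⁶ J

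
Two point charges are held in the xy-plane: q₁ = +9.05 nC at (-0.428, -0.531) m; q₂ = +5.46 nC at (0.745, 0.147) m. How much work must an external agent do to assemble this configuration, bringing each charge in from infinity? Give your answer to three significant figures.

The work to assemble the configuration equals its total potential energy, U = Σ kqᵢqⱼ/rᵢⱼ over all pairs.
Pair separations: r₁₂ = 1.35 m.
U = (3.28×10⁻⁷) = 3.28×10⁻⁷ J.

3.28×10⁻⁷ J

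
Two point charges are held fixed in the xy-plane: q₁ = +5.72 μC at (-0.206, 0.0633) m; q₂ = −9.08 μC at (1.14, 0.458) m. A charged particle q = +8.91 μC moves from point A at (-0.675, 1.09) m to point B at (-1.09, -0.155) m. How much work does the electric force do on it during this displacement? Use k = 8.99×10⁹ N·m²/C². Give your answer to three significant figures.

The work done by the electric force is W_field = −ΔU = −q(V_B − V_A) = q(V_A − V_B).
At A: distances to the source charges are 1.13 m, 1.92 m; V_A = Σ kqᵢ/rᵢ = 3080 V.
At B: distances to the source charges are 0.911 m, 2.31 m; V_B = Σ kqᵢ/rᵢ = 2.12×10⁴ V.
ΔV = V_B − V_A = 1.81×10⁴ V.
W_field = −qΔV = −(8.91×10⁻⁶ C)(1.81×10⁴ V) = -0.161 J.

-0.161 J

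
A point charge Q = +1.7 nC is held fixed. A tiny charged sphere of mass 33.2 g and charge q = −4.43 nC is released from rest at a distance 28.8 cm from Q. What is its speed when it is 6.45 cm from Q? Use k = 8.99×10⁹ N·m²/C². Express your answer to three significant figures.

7.01×10⁻³ m/s

Only the electrostatic force acts, so mechanical energy is conserved: ½mv² = U₁ − U₂ = kQq(1/r₁ − 1/r₂).
U₁ − U₂ = (8.99×10⁹ N·m²/C²)(1.70×10⁻⁹ C)(-4.43×10⁻⁹ C)(1/0.288 − 1/0.0645) = 8.15×10⁻⁷ J.
v = √(2·8.15×10⁻⁷/0.0332) = 7.01×10⁻³ m/s.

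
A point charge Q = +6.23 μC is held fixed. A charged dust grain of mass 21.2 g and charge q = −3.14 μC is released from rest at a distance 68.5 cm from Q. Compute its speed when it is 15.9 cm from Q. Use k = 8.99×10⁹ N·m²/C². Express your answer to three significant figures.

Only the electrostatic force acts, so mechanical energy is conserved: ½mv² = U₁ − U₂ = kQq(1/r₁ − 1/r₂).
U₁ − U₂ = (8.99×10⁹ N·m²/C²)(6.23×10⁻⁶ C)(-3.14×10⁻⁶ C)(1/0.685 − 1/0.159) = 0.849 J.
v = √(2·0.849/0.0212) = 8.95 m/s.

8.95 m/s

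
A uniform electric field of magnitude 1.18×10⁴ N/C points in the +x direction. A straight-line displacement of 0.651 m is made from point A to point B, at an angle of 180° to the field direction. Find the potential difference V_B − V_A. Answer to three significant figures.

Only the component of displacement along E changes the potential: ΔV = −E·d·cosθ.
ΔV = −(1.18×10⁴ V/m)(0.651 m)cos180° = 7680 V.

7680 V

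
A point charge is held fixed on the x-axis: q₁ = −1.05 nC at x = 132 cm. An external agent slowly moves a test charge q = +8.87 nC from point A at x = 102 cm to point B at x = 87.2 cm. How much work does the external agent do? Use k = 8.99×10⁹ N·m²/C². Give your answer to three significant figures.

9.22×10⁻⁸ J

For quasistatic motion the external work equals the change in potential energy: W_ext = qΔV = q(V_B − V_A).
At A: distance to the source charge is 0.300 m; V_A = kq₁/r = -31.5 V.
At B: distance to the source charge is 0.448 m; V_B = kq₁/r = -21.1 V.
ΔV = V_B − V_A = 10.4 V.
W_ext = qΔV = (8.87×10⁻⁹ C)(10.4 V) = 9.22×10⁻⁸ J.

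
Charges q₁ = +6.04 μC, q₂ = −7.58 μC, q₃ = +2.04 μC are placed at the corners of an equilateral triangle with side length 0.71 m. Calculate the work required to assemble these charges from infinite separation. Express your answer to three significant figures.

-0.619 J

The work to assemble the configuration equals its total potential energy, U = Σ kqᵢqⱼ/rᵢⱼ over all pairs.
All three pair separations equal the side length, 0.710 m.
U = (-0.580) + (0.156) + (-0.196) = -0.619 J.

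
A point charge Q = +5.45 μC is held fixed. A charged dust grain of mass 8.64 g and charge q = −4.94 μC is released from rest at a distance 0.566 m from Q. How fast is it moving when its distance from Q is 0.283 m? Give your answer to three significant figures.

9.95 m/s

Only the electrostatic force acts, so mechanical energy is conserved: ½mv² = U₁ − U₂ = kQq(1/r₁ − 1/r₂).
U₁ − U₂ = (8.99×10⁹ N·m²/C²)(5.45×10⁻⁶ C)(-4.94×10⁻⁶ C)(1/0.566 − 1/0.283) = 0.428 J.
v = √(2·0.428/8.64×10⁻³) = 9.95 m/s.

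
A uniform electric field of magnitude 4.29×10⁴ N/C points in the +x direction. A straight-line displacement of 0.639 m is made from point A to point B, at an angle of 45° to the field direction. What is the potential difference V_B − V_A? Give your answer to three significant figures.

Only the component of displacement along E changes the potential: ΔV = −E·d·cosθ.
ΔV = −(4.29×10⁴ V/m)(0.639 m)cos45° = -1.94×10⁴ V.

-1.94×10⁴ V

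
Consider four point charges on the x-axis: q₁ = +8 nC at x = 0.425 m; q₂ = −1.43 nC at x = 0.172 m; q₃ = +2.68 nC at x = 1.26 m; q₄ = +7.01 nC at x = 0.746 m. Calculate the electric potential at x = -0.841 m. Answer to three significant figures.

95.3 V

Electric potential is a scalar, so the contributions from each charge add algebraically: V = Σ kqᵢ/rᵢ.
Distances from the field point to each charge: r₁ = 1.27 m, r₂ = 1.01 m, r₃ = 2.10 m, r₄ = 1.59 m.
V = k[(8.00×10⁻⁹)/(1.27) + (-1.43×10⁻⁹)/(1.01) + (2.68×10⁻⁹)/(2.10) + (7.01×10⁻⁹)/(1.59)] = 95.3 V.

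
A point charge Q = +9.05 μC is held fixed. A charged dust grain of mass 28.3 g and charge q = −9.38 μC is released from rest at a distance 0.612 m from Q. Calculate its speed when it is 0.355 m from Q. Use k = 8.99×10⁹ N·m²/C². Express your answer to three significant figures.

Only the electrostatic force acts, so mechanical energy is conserved: ½mv² = U₁ − U₂ = kQq(1/r₁ − 1/r₂).
U₁ − U₂ = (8.99×10⁹ N·m²/C²)(9.05×10⁻⁶ C)(-9.38×10⁻⁶ C)(1/0.612 − 1/0.355) = 0.903 J.
v = √(2·0.903/0.0283) = 7.99 m/s.

7.99 m/s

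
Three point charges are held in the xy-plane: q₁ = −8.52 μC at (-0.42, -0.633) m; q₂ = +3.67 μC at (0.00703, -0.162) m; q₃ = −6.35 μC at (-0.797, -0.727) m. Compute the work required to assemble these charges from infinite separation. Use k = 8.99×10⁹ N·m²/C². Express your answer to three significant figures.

0.596 J

The assembly work is the sum of pairwise potential energies, U = Σ_{i<j} kqᵢqⱼ/rᵢⱼ.
Pair separations: r₁₂ = 0.636 m, r₁₃ = 0.389 m, r₂₃ = 0.983 m.
U = (-0.442) + (1.25) + (-0.213) = 0.596 J.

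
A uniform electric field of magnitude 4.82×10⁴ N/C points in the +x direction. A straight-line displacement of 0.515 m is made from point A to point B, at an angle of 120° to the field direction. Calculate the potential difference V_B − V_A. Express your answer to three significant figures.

1.24×10⁴ V

Only the component of displacement along E changes the potential: ΔV = −E·d·cosθ.
ΔV = −(4.82×10⁴ V/m)(0.515 m)cos120° = 1.24×10⁴ V.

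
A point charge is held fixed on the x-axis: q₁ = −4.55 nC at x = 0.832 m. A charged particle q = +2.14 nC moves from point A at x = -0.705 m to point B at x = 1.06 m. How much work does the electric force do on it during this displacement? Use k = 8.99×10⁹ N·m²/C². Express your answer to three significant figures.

The work done by the electric force is W_field = −ΔU = −q(V_B − V_A) = q(V_A − V_B).
At A: distance to the source charge is 1.54 m; V_A = kq₁/r = -26.6 V.
At B: distance to the source charge is 0.228 m; V_B = kq₁/r = -179 V.
ΔV = V_B − V_A = -153 V.
W_field = −qΔV = −(2.14×10⁻⁹ C)(-153 V) = 3.27×10⁻⁷ J.

3.27×10⁻⁷ J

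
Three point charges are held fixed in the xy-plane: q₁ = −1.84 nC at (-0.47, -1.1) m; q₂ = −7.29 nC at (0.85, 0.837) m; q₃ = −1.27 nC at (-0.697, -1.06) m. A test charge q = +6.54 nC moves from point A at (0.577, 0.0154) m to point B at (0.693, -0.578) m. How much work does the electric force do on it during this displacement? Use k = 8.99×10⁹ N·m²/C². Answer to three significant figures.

-1.74×10⁻⁷ J

The work done by the electric force is W_field = −ΔU = −q(V_B − V_A) = q(V_A − V_B).
At A: distances to the source charges are 1.53 m, 0.866 m, 1.67 m; V_A = Σ kqᵢ/rᵢ = -93.4 V.
At B: distances to the source charges are 1.27 m, 1.42 m, 1.47 m; V_B = Σ kqᵢ/rᵢ = -66.8 V.
ΔV = V_B − V_A = 26.6 V.
W_field = −qΔV = −(6.54×10⁻⁹ C)(26.6 V) = -1.74×10⁻⁷ J.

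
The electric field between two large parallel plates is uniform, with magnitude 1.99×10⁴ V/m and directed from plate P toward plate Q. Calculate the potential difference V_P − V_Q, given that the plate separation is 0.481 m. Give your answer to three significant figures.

In a uniform field, potential decreases in the direction of E: ΔV = −E·d for a displacement d parallel to E.
Going from Q to P is a displacement of 0.481 m opposite to the field, so V_P − V_Q = +Ed = 9570 V.

9570 V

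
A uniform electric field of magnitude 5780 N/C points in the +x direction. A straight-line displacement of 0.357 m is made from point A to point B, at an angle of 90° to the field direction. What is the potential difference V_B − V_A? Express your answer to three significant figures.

0 V

Only the component of displacement along E changes the potential: ΔV = −E·d·cosθ.
ΔV = −(5780 V/m)(0.357 m)cos90° = 0 V.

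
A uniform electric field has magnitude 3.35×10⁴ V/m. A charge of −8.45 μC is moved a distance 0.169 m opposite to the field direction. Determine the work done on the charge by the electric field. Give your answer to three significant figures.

0.0478 J

The potential change for a displacement 0.169 m opposite to the field direction is ΔV = +Ed = 5660 V.
W_field = −qΔV = 0.0478 J.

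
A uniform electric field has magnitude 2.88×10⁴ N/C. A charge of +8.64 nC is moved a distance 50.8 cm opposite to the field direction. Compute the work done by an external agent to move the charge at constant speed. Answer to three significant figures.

1.26×10⁻⁴ J

The potential change for a displacement 50.8 cm opposite to the field direction is ΔV = +Ed = 1.46×10⁴ V.
W_ext = qΔV = 1.26×10⁻⁴ J.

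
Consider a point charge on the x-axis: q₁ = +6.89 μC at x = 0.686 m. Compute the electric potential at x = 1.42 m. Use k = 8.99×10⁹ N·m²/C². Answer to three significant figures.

Electric potential is a scalar, so the contributions from each charge add algebraically: V = Σ kqᵢ/rᵢ.
V = k[(6.89×10⁻⁶)/(0.734)] = 8.44×10⁴ V.

8.44×10⁴ V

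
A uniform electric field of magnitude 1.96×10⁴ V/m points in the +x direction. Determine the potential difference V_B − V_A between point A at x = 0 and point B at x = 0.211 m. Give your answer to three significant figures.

In a uniform field, potential decreases in the direction of E: V_B − V_A = −E·Δx.
V_B − V_A = −(1.96×10⁴ V/m)(0.211 m) = -4140 V.

-4140 V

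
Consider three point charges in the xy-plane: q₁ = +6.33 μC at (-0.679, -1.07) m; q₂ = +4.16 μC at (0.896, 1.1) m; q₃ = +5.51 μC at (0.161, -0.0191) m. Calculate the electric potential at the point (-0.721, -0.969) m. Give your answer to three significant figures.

Electric potential is a scalar, so the contributions from each charge add algebraically: V = Σ kqᵢ/rᵢ.
Distances from the field point to each charge: r₁ = 0.109 m, r₂ = 2.63 m, r₃ = 1.30 m.
V = k[(6.33×10⁻⁶)/(0.109) + (4.16×10⁻⁶)/(2.63) + (5.51×10⁻⁶)/(1.30)] = 5.73×10⁵ V.

5.73×10⁵ V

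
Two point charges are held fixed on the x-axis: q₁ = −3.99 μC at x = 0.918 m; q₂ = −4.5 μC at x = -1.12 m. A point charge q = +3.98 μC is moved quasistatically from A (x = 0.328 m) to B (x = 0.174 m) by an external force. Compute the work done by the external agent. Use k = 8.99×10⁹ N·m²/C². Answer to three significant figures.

0.0369 J

For quasistatic motion the external work equals the change in potential energy: W_ext = qΔV = q(V_B − V_A).
At A: distances to the source charges are 0.590 m, 1.45 m; V_A = Σ kqᵢ/rᵢ = -8.87×10⁴ V.
At B: distances to the source charges are 0.744 m, 1.29 m; V_B = Σ kqᵢ/rᵢ = -7.95×10⁴ V.
ΔV = V_B − V_A = 9260 V.
W_ext = qΔV = (3.98×10⁻⁶ C)(9260 V) = 0.0369 J.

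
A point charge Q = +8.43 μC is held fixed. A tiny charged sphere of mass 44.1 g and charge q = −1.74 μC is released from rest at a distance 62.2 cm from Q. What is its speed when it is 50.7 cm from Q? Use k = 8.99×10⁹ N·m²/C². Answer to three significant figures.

Only the electrostatic force acts, so mechanical energy is conserved: ½mv² = U₁ − U₂ = kQq(1/r₁ − 1/r₂).
U₁ − U₂ = (8.99×10⁹ N·m²/C²)(8.43×10⁻⁶ C)(-1.74×10⁻⁶ C)(1/0.622 − 1/0.507) = 0.0481 J.
v = √(2·0.0481/0.0441) = 1.48 m/s.

1.48 m/s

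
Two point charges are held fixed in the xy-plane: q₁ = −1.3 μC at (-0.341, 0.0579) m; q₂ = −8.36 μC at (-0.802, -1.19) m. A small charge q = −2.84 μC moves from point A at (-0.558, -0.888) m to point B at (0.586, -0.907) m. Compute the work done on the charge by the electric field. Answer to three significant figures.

The work done by the electric force is W_field = −ΔU = −q(V_B − V_A) = q(V_A − V_B).
At A: distances to the source charges are 0.970 m, 0.388 m; V_A = Σ kqᵢ/rᵢ = -2.06×10⁵ V.
At B: distances to the source charges are 1.34 m, 1.42 m; V_B = Σ kqᵢ/rᵢ = -6.18×10⁴ V.
ΔV = V_B − V_A = 1.44×10⁵ V.
W_field = −qΔV = −(-2.84×10⁻⁶ C)(1.44×10⁵ V) = 0.408 J.

0.408 J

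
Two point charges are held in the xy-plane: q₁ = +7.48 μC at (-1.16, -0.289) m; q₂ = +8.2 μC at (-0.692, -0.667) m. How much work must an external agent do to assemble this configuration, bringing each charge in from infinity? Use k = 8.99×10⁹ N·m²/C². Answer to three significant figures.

The work to assemble the configuration equals its total potential energy, U = Σ kqᵢqⱼ/rᵢⱼ over all pairs.
Pair separations: r₁₂ = 0.602 m.
U = (0.917) = 0.917 J.

0.917 J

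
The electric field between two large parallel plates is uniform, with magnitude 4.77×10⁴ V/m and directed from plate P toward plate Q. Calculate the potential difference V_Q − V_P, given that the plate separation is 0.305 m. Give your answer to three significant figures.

-1.45×10⁴ V

In a uniform field, potential decreases in the direction of E: ΔV = −E·d for a displacement d parallel to E.
Going from P to Q is a displacement of 0.305 m along the field, so V_Q − V_P = −Ed = -1.45×10⁴ V.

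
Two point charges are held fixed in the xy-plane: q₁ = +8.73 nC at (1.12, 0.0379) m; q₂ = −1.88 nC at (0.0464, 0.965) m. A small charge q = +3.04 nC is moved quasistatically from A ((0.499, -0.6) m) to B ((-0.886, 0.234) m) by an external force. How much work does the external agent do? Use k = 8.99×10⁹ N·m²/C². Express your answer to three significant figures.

For quasistatic motion the external work equals the change in potential energy: W_ext = qΔV = q(V_B − V_A).
At A: distances to the source charges are 0.890 m, 1.63 m; V_A = Σ kqᵢ/rᵢ = 77.8 V.
At B: distances to the source charges are 2.02 m, 1.18 m; V_B = Σ kqᵢ/rᵢ = 24.7 V.
ΔV = V_B − V_A = -53.1 V.
W_ext = qΔV = (3.04×10⁻⁹ C)(-53.1 V) = -1.61×10⁻⁷ J.

-1.61×10⁻⁷ J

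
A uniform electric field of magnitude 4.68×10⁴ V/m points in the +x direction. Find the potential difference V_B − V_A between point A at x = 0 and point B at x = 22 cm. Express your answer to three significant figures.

In a uniform field, potential decreases in the direction of E: V_B − V_A = −E·Δx.
V_B − V_A = −(4.68×10⁴ V/m)(0.220 m) = -1.03×10⁴ V.

-1.03×10⁴ V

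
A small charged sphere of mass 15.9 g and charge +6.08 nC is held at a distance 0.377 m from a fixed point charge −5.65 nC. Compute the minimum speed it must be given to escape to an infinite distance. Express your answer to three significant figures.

To just escape, total mechanical energy must reach zero at infinity: ½mv²_min + U = 0, so ½mv²_min = −U = |kQq|/r.
|U| = |kQq|/r = (8.99×10⁹ N·m²/C²)(5.65×10⁻⁹)(6.08×10⁻⁹)/(0.377) = 8.19×10⁻⁷ J.
v_min = √(2|U|/m) = √(2·8.19×10⁻⁷/0.0159) = 0.0102 m/s.

0.0102 m/s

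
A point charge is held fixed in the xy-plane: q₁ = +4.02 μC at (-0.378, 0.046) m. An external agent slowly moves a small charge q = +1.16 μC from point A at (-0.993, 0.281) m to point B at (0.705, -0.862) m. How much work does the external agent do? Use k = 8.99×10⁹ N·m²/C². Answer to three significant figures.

For quasistatic motion the external work equals the change in potential energy: W_ext = qΔV = q(V_B − V_A).
At A: distance to the source charge is 0.658 m; V_A = kq₁/r = 5.49×10⁴ V.
At B: distance to the source charge is 1.41 m; V_B = kq₁/r = 2.56×10⁴ V.
ΔV = V_B − V_A = -2.93×10⁴ V.
W_ext = qΔV = (1.16×10⁻⁶ C)(-2.93×10⁴ V) = -0.0340 J.

-0.0340 J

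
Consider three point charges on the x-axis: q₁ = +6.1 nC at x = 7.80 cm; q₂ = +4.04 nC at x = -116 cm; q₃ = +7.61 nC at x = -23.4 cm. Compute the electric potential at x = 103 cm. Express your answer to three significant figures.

128 V

The total potential is the scalar sum of each charge's contribution, V = Σ kqᵢ/rᵢ.
Distances from the field point to each charge: r₁ = 0.952 m, r₂ = 2.19 m, r₃ = 1.26 m.
V = k[(6.10×10⁻⁹)/(0.952) + (4.04×10⁻⁹)/(2.19) + (7.61×10⁻⁹)/(1.26)] = 128 V.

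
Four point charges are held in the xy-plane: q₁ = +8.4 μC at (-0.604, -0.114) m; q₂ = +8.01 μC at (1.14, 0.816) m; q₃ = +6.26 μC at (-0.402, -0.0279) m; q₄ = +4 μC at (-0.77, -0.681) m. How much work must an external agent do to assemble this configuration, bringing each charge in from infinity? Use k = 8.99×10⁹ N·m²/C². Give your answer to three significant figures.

3.65 J

The work to assemble the configuration equals its total potential energy, U = Σ kqᵢqⱼ/rᵢⱼ over all pairs.
Pair separations: r₁₂ = 1.98 m, r₁₃ = 0.220 m, r₁₄ = 0.591 m, r₂₃ = 1.76 m, r₂₄ = 2.43 m, r₃₄ = 0.750 m.
Summing all 6 pair terms gives U = 3.65 J.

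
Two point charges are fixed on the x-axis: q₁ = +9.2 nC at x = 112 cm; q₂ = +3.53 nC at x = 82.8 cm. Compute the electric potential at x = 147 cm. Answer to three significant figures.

286 V

Electric potential is a scalar, so the contributions from each charge add algebraically: V = Σ kqᵢ/rᵢ.
Distances from the field point to each charge: r₁ = 0.350 m, r₂ = 0.642 m.
V = k[(9.20×10⁻⁹)/(0.350) + (3.53×10⁻⁹)/(0.642)] = 286 V.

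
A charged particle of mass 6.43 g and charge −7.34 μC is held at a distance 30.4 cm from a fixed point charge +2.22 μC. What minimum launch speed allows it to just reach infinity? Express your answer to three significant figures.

To just escape, total mechanical energy must reach zero at infinity: ½mv²_min + U = 0, so ½mv²_min = −U = |kQq|/r.
|U| = |kQq|/r = (8.99×10⁹ N·m²/C²)(2.22×10⁻⁶)(7.34×10⁻⁶)/(0.304) = 0.482 J.
v_min = √(2|U|/m) = √(2·0.482/6.43×10⁻³) = 12.2 m/s.

12.2 m/s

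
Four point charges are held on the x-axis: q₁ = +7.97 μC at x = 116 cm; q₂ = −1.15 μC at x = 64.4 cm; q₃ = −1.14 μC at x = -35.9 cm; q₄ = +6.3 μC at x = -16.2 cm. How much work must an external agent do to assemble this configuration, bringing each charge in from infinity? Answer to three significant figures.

The work to assemble the configuration equals its total potential energy, U = Σ kqᵢqⱼ/rᵢⱼ over all pairs.
Pair separations: r₁₂ = 0.516 m, r₁₃ = 1.52 m, r₁₄ = 1.32 m, r₂₃ = 1.00 m, r₂₄ = 0.806 m, r₃₄ = 0.197 m.
Summing all 6 pair terms gives U = -0.269 J.

-0.269 J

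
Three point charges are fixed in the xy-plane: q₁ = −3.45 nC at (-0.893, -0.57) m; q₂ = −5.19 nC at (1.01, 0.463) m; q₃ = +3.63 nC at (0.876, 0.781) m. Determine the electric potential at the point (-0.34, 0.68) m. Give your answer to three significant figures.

-30.1 V

Electric potential is a scalar, so the contributions from each charge add algebraically: V = Σ kqᵢ/rᵢ.
Distances from the field point to each charge: r₁ = 1.37 m, r₂ = 1.37 m, r₃ = 1.22 m.
V = k[(-3.45×10⁻⁹)/(1.37) + (-5.19×10⁻⁹)/(1.37) + (3.63×10⁻⁹)/(1.22)] = -30.1 V.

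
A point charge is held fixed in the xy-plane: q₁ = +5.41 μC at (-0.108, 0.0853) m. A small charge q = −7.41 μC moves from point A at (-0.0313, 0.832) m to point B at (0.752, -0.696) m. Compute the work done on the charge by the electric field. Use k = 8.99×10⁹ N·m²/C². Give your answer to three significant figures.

-0.170 J

The work done by the electric force is W_field = −ΔU = −q(V_B − V_A) = q(V_A − V_B).
At A: distance to the source charge is 0.751 m; V_A = kq₁/r = 6.48×10⁴ V.
At B: distance to the source charge is 1.16 m; V_B = kq₁/r = 4.19×10⁴ V.
ΔV = V_B − V_A = -2.29×10⁴ V.
W_field = −qΔV = −(-7.41×10⁻⁶ C)(-2.29×10⁴ V) = -0.170 J.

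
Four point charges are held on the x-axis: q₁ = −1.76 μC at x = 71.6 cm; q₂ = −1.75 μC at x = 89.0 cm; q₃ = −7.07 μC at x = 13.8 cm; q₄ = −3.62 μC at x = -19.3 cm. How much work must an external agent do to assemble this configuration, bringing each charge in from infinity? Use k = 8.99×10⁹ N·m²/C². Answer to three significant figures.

1.31 J

The work to assemble the configuration equals its total potential energy, U = Σ kqᵢqⱼ/rᵢⱼ over all pairs.
Pair separations: r₁₂ = 0.174 m, r₁₃ = 0.578 m, r₁₄ = 0.909 m, r₂₃ = 0.752 m, r₂₄ = 1.08 m, r₃₄ = 0.331 m.
Summing all 6 pair terms gives U = 1.31 J.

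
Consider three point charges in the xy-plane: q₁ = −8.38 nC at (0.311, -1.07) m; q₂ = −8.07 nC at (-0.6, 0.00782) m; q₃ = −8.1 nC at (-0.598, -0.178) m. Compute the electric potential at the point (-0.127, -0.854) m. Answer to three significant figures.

The total potential is the scalar sum of each charge's contribution, V = Σ kqᵢ/rᵢ.
Distances from the field point to each charge: r₁ = 0.488 m, r₂ = 0.983 m, r₃ = 0.824 m.
V = k[(-8.38×10⁻⁹)/(0.488) + (-8.07×10⁻⁹)/(0.983) + (-8.10×10⁻⁹)/(0.824)] = -316 V.

-316 V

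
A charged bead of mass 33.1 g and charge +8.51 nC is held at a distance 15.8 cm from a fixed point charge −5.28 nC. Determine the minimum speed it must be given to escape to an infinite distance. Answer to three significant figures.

To just escape, total mechanical energy must reach zero at infinity: ½mv²_min + U = 0, so ½mv²_min = −U = |kQq|/r.
|U| = |kQq|/r = (8.99×10⁹ N·m²/C²)(5.28×10⁻⁹)(8.51×10⁻⁹)/(0.158) = 2.56×10⁻⁶ J.
v_min = √(2|U|/m) = √(2·2.56×10⁻⁶/0.0331) = 0.0124 m/s.

0.0124 m/s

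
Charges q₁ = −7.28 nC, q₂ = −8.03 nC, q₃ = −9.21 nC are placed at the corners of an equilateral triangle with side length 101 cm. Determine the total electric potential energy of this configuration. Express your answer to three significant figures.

The work to assemble the configuration equals its total potential energy, U = Σ kqᵢqⱼ/rᵢⱼ over all pairs.
All three pair separations equal the side length, 1.01 m.
U = (5.20×10⁻⁷) + (5.97×10⁻⁷) + (6.58×10⁻⁷) = 1.78×10⁻⁶ J.

1.78×10⁻⁶ J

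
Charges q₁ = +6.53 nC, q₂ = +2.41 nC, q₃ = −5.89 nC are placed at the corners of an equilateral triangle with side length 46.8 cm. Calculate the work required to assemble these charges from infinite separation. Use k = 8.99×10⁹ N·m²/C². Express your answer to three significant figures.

-7.09×10⁻⁷ J

The work to assemble the configuration equals its total potential energy, U = Σ kqᵢqⱼ/rᵢⱼ over all pairs.
All three pair separations equal the side length, 0.468 m.
U = (3.02×10⁻⁷) + (-7.39×10⁻⁷) + (-2.73×10⁻⁷) = -7.09×10⁻⁷ J.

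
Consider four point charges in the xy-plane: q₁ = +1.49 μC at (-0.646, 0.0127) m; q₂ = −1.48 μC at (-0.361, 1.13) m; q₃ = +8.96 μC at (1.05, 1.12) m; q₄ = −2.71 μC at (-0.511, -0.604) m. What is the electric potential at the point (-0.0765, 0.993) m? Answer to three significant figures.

The total potential is the scalar sum of each charge's contribution, V = Σ kqᵢ/rᵢ.
Distances from the field point to each charge: r₁ = 1.13 m, r₂ = 0.316 m, r₃ = 1.13 m, r₄ = 1.66 m.
V = k[(1.49×10⁻⁶)/(1.13) + (-1.48×10⁻⁶)/(0.316) + (8.96×10⁻⁶)/(1.13) + (-2.71×10⁻⁶)/(1.66)] = 2.60×10⁴ V.

2.60×10⁴ V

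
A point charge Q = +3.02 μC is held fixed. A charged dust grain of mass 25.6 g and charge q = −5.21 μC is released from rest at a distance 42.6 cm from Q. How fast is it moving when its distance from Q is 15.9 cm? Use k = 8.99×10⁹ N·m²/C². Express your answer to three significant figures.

6.60 m/s

Only the electrostatic force acts, so mechanical energy is conserved: ½mv² = U₁ − U₂ = kQq(1/r₁ − 1/r₂).
U₁ − U₂ = (8.99×10⁹ N·m²/C²)(3.02×10⁻⁶ C)(-5.21×10⁻⁶ C)(1/0.426 − 1/0.159) = 0.558 J.
v = √(2·0.558/0.0256) = 6.60 m/s.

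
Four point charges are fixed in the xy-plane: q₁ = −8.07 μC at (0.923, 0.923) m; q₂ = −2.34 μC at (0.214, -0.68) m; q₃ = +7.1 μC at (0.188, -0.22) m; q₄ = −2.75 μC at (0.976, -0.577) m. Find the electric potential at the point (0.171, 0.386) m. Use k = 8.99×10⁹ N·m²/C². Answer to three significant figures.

-1.26×10⁴ V

The total potential is the scalar sum of each charge's contribution, V = Σ kqᵢ/rᵢ.
Distances from the field point to each charge: r₁ = 0.924 m, r₂ = 1.07 m, r₃ = 0.606 m, r₄ = 1.26 m.
V = k[(-8.07×10⁻⁶)/(0.924) + (-2.34×10⁻⁶)/(1.07) + (7.10×10⁻⁶)/(0.606) + (-2.75×10⁻⁶)/(1.26)] = -1.26×10⁴ V.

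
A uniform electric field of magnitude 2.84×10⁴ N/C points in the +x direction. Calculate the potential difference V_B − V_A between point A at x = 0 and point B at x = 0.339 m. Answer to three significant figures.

-9630 V

In a uniform field, potential decreases in the direction of E: V_B − V_A = −E·Δx.
V_B − V_A = −(2.84×10⁴ V/m)(0.339 m) = -9630 V.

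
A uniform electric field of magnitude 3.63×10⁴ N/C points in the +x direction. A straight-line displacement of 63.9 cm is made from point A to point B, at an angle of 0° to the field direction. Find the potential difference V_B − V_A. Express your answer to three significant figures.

-2.32×10⁴ V

Only the component of displacement along E changes the potential: ΔV = −E·d·cosθ.
ΔV = −(3.63×10⁴ V/m)(0.639 m)cos0° = -2.32×10⁴ V.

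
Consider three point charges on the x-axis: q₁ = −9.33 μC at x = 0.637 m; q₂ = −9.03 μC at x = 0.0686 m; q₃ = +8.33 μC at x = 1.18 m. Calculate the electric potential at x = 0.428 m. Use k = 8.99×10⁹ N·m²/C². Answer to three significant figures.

Electric potential is a scalar, so the contributions from each charge add algebraically: V = Σ kqᵢ/rᵢ.
Distances from the field point to each charge: r₁ = 0.209 m, r₂ = 0.359 m, r₃ = 0.752 m.
V = k[(-9.33×10⁻⁶)/(0.209) + (-9.03×10⁻⁶)/(0.359) + (8.33×10⁻⁶)/(0.752)] = -5.28×10⁵ V.

-5.28×10⁵ V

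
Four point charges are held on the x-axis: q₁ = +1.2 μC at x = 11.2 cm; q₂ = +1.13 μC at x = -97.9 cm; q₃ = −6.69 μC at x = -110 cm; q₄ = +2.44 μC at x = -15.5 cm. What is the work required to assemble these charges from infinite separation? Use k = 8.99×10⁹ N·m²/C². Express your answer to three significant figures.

-0.637 J

The assembly work is the sum of pairwise potential energies, U = Σ_{i<j} kqᵢqⱼ/rᵢⱼ.
Pair separations: r₁₂ = 1.09 m, r₁₃ = 1.21 m, r₁₄ = 0.267 m, r₂₃ = 0.121 m, r₂₄ = 0.824 m, r₃₄ = 0.945 m.
Summing all 6 pair terms gives U = -0.637 J.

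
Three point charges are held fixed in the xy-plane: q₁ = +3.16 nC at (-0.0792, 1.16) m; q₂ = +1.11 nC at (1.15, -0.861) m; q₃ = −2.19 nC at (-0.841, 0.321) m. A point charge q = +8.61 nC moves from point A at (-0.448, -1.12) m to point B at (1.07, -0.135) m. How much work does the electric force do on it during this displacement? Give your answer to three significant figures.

-1.27×10⁻⁷ J

The work done by the electric force is W_field = −ΔU = −q(V_B − V_A) = q(V_A − V_B).
At A: distances to the source charges are 2.31 m, 1.62 m, 1.49 m; V_A = Σ kqᵢ/rᵢ = 5.28 V.
At B: distances to the source charges are 1.73 m, 0.730 m, 1.96 m; V_B = Σ kqᵢ/rᵢ = 20.0 V.
ΔV = V_B − V_A = 14.8 V.
W_field = −qΔV = −(8.61×10⁻⁹ C)(14.8 V) = -1.27×10⁻⁷ J.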